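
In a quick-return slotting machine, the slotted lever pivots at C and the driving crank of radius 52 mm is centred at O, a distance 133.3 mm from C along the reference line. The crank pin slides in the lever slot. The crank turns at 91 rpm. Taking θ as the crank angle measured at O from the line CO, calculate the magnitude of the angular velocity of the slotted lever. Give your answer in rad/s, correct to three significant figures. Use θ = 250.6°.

0.241

ω = 9.529 rad/s (from 91 rpm).
Crank pin A relative to C: A = (d + r cosθ, r sinθ); lever angle φ = atan2(r sinθ, d + r cosθ).
Differentiating tanφ: φ̇ = rω(d cosθ + r)/(d² + r² + 2dr cosθ).
d² + r² + 2dr cosθ = |CA|² = 0.0158681 m²;  d cosθ + r = +0.0077229 m.
|ω_lever| = |0.052·9.529·+0.0077229| / 0.0158681 = 0.24117 rad/s.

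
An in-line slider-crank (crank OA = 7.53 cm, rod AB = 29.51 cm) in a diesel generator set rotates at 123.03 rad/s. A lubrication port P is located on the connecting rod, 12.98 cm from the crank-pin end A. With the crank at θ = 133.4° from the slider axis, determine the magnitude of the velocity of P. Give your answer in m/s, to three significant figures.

ω = 123 rad/s.  Crank-pin speed |V_A| = rω = 9.2642 m/s, perpendicular to OA.
Rod angle: sinφ = −(r/L) sinθ ⇒ φ = -10.684°; ω_rod = −rω cosθ/√(L²−r²sin²θ) = +21.95 rad/s.
V_P = V_A + ω_rod × AP, with AP = 0.1298 m along the rod.
Components: V_Px = −rω sinθ − a·ω_rod·sinφ = -6.2029 m/s;  V_Py = rω cosθ + a·ω_rod·cosφ = -3.5655 m/s.
|V_P| = √(V_Px² + V_Py²) = 7.1546 m/s.

7.15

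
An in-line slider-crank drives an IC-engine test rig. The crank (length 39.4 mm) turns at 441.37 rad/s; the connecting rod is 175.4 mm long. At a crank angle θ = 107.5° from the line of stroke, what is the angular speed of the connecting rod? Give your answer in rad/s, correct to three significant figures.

ω = 441.4 rad/s
The rod makes angle φ with the slider axis where L sinφ = r sinθ; differentiating, L cosφ·φ̇ = r ω cosθ.
L cosφ = √(L² − r² sin²θ) = 0.17133 m.
|ω_rod| = r ω |cosθ| / √(L² − r² sin²θ) = 0.0394·441.4·0.30071/0.17133 = 30.522 rad/s.

30.5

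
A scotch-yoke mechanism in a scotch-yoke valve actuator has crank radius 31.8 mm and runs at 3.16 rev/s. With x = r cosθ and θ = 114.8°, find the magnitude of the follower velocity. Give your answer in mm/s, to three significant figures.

ω = 19.85 rad/s (from 3.16 rev/s).
x = r cosθ ⇒ ẋ = −rω sinθ.
|v| = rω|sinθ| = 0.0318·19.85·|sin 114.8°| = 0.57316 m/s = 573.16 mm/s.

573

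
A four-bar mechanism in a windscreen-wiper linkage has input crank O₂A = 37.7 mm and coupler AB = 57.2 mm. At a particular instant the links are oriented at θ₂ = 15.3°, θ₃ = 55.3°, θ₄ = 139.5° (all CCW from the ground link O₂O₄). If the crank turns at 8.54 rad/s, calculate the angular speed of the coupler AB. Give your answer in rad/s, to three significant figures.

4.68

ω₂ = 8.54 rad/s
Differentiating the loop-closure r₂e^{iθ₂}+r₃e^{iθ₃}=r₁+r₄e^{iθ₄} gives r₂ω₂e^{iθ₂}+r₃ω₃e^{iθ₃}=r₄ω₄e^{iθ₄}.
Eliminating the other unknown: ω₃ = r₂ω₂ sin(θ₄−θ₂) / [r₃ sin(θ₃−θ₄)].
Numerator sine = +0.82708; denominator sine = -0.99488.
Result = 0.0377·8.54·(+0.82708) / (0.0572·(-0.99488)) = -4.6793 rad/s; magnitude 4.6793 rad/s.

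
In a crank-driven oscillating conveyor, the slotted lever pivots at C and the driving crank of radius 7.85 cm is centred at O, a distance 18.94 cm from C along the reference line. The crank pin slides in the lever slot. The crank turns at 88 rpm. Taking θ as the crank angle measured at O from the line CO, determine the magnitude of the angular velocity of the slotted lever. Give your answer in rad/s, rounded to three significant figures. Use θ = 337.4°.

2.64

ω = 9.215 rad/s (from 88 rpm).
Crank pin A relative to C: A = (d + r cosθ, r sinθ); lever angle φ = atan2(r sinθ, d + r cosθ).
Differentiating tanφ: φ̇ = rω(d cosθ + r)/(d² + r² + 2dr cosθ).
d² + r² + 2dr cosθ = |CA|² = 0.069487 m²;  d cosθ + r = +0.25336 m.
|ω_lever| = |0.0785·9.215·+0.25336| / 0.069487 = 2.6376 rad/s.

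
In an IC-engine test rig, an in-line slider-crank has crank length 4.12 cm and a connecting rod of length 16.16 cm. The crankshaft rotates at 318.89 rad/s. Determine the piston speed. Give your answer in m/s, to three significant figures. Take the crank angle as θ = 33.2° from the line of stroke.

8.74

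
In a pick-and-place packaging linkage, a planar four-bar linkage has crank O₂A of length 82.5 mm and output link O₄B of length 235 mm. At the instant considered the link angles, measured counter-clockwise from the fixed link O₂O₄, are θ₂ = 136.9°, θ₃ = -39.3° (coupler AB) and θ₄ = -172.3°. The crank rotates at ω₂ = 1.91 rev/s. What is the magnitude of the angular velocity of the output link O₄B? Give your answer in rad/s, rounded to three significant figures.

0.382

ω₂ = 12 rad/s (from 1.91 rev/s).
Differentiating the loop-closure r₂e^{iθ₂}+r₃e^{iθ₃}=r₁+r₄e^{iθ₄} gives r₂ω₂e^{iθ₂}+r₃ω₃e^{iθ₃}=r₄ω₄e^{iθ₄}.
Eliminating the other unknown: ω₄ = r₂ω₂ sin(θ₂−θ₃) / [r₄ sin(θ₄−θ₃)].
Numerator sine = +0.06627; denominator sine = -0.73135.
Result = 0.0825·12·(+0.06627) / (0.235·(-0.73135)) = -0.38178 rad/s; magnitude 0.38178 rad/s.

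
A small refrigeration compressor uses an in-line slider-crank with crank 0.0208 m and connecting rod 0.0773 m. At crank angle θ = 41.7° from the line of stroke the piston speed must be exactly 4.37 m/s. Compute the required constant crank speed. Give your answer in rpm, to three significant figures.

For an in-line slider-crank, |v_piston| = rω|sinθ|·[1 + r cosθ/√(L² − r² sin²θ)].
With r = 0.0208 m, L = 0.0773 m, θ = 41.7°: the bracketed kinematic factor |dx/dθ| = 0.016662 m.
ω = v/|dx/dθ| = 4.37/0.016662 = 262.27 rad/s.
N = 60ω/(2π) = 2504.5 rpm.

2500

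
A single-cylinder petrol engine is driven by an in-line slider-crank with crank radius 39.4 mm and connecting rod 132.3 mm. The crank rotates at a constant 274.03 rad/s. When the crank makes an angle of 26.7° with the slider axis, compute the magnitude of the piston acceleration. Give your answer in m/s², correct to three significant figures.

ω = 274 rad/s
x(θ) = r cosθ + √(L² − r² sin²θ); with ω constant, a = ω²·d²x/dθ².
d²x/dθ² = −r cosθ − r²(cos2θ)/√u − r⁴ sin²2θ/(4u^{3/2}),  u = L² − r² sin²θ = 0.0171899 m².
Substituting r = 0.0394 m, L = 0.1323 m, θ = 26.7°: d²x/dθ² = -0.04243 m.
a = ω²·d²x/dθ² = (274)²·(-0.04243) = -3186.2 m/s²;  |a| = 3186.2 m/s².

3190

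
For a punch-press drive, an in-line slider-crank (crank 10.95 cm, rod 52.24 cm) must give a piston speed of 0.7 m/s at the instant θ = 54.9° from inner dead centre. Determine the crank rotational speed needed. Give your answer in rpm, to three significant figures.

66.5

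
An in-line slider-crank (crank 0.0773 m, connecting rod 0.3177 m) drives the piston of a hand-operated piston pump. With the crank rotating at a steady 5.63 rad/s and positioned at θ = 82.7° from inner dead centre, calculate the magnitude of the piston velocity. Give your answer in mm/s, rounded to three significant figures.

ω = 5.63 rad/s
For an in-line slider-crank, x = r cosθ + √(L² − r² sin²θ), so v = −rω sinθ·[1 + r cosθ/√(L² − r² sin²θ)].
With r = 0.0773 m, L = 0.3177 m, θ = 82.7°: √(L² − r² sin²θ) = 0.30831 m.
v = −0.0773·5.63·0.99189·[1 + 0.0773·0.12706/0.30831] = -0.44542 m/s.
|v| = 0.44542 m/s = 445.42 mm/s.

445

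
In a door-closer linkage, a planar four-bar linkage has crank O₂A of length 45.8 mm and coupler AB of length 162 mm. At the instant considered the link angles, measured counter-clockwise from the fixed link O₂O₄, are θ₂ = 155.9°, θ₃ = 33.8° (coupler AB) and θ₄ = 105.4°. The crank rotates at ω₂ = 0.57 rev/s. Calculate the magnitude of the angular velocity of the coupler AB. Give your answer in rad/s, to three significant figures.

0.823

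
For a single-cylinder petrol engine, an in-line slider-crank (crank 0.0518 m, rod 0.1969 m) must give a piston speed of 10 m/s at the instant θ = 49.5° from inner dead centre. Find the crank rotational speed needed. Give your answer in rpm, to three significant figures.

For an in-line slider-crank, |v_piston| = rω|sinθ|·[1 + r cosθ/√(L² − r² sin²θ)].
With r = 0.0518 m, L = 0.1969 m, θ = 49.5°: the bracketed kinematic factor |dx/dθ| = 0.046258 m.
ω = v/|dx/dθ| = 10/0.046258 = 216.18 rad/s.
N = 60ω/(2π) = 2064.4 rpm.

2060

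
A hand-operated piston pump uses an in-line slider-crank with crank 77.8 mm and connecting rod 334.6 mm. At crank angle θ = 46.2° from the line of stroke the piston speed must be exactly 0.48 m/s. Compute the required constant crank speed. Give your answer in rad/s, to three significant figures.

7.35

For an in-line slider-crank, |v_piston| = rω|sinθ|·[1 + r cosθ/√(L² − r² sin²θ)].
With r = 0.0778 m, L = 0.3346 m, θ = 46.2°: the bracketed kinematic factor |dx/dθ| = 0.06532 m.
ω = v/|dx/dθ| = 0.48/0.06532 = 7.3484 rad/s.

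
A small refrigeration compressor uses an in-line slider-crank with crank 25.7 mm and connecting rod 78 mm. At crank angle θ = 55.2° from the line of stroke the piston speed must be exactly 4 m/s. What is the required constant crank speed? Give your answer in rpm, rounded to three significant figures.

1510

For an in-line slider-crank, |v_piston| = rω|sinθ|·[1 + r cosθ/√(L² − r² sin²θ)].
With r = 0.0257 m, L = 0.078 m, θ = 55.2°: the bracketed kinematic factor |dx/dθ| = 0.025226 m.
ω = v/|dx/dθ| = 4/0.025226 = 158.57 rad/s.
N = 60ω/(2π) = 1514.2 rpm.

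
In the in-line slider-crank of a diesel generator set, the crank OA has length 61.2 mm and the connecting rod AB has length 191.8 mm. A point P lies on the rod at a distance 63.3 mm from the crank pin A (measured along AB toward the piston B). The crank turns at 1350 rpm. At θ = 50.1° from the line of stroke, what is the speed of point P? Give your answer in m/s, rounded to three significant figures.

ω = 141.4 rad/s.  Crank-pin speed |V_A| = rω = 8.6519 m/s, perpendicular to OA.
Rod angle: sinφ = −(r/L) sinθ ⇒ φ = -14.169°; ω_rod = −rω cosθ/√(L²−r²sin²θ) = -29.843 rad/s.
V_P = V_A + ω_rod × AP, with AP = 0.0633 m along the rod.
Components: V_Px = −rω sinθ − a·ω_rod·sinφ = -7.0999 m/s;  V_Py = rω cosθ + a·ω_rod·cosφ = +3.7182 m/s.
|V_P| = √(V_Px² + V_Py²) = 8.0146 m/s.

8.01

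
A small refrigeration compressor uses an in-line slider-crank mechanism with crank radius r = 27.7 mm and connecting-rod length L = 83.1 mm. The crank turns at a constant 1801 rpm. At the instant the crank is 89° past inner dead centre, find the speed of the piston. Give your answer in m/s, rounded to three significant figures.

5.26

ω = 2π·1801/60 = 188.6 rad/s
For an in-line slider-crank, x = r cosθ + √(L² − r² sin²θ), so v = −rω sinθ·[1 + r cosθ/√(L² − r² sin²θ)].
With r = 0.0277 m, L = 0.0831 m, θ = 89°: √(L² − r² sin²θ) = 0.078349 m.
v = −0.0277·188.6·0.99985·[1 + 0.0277·0.01745/0.078349] = -5.2557 m/s.
|v| = 5.2557 m/s.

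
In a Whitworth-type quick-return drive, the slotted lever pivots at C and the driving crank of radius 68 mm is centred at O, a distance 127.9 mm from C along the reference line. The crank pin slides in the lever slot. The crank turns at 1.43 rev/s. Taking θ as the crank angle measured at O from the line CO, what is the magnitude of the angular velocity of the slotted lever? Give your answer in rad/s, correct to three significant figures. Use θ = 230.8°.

ω = 8.985 rad/s (from 1.43 rev/s).
Crank pin A relative to C: A = (d + r cosθ, r sinθ); lever angle φ = atan2(r sinθ, d + r cosθ).
Differentiating tanφ: φ̇ = rω(d cosθ + r)/(d² + r² + 2dr cosθ).
d² + r² + 2dr cosθ = |CA|² = 0.00998864 m²;  d cosθ + r = -0.012837 m.
|ω_lever| = |0.068·8.985·-0.012837| / 0.00998864 = 0.78518 rad/s.

0.785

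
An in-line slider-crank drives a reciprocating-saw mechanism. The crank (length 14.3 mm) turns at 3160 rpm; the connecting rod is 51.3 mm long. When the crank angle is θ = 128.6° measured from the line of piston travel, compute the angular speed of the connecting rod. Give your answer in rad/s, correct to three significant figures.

59.0

ω = 330.9 rad/s (converted from 3160 rpm).
The rod makes angle φ with the slider axis where L sinφ = r sinθ; differentiating, L cosφ·φ̇ = r ω cosθ.
L cosφ = √(L² − r² sin²θ) = 0.050068 m.
|ω_rod| = r ω |cosθ| / √(L² − r² sin²θ) = 0.0143·330.9·0.62388/0.050068 = 58.965 rad/s.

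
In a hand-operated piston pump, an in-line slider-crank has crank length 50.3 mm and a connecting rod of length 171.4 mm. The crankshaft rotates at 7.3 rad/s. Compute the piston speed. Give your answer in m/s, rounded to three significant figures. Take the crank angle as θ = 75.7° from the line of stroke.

0.383

ω = 7.3 rad/s
For an in-line slider-crank, x = r cosθ + √(L² − r² sin²θ), so v = −rω sinθ·[1 + r cosθ/√(L² − r² sin²θ)].
With r = 0.0503 m, L = 0.1714 m, θ = 75.7°: √(L² − r² sin²θ) = 0.16432 m.
v = −0.0503·7.3·0.96902·[1 + 0.0503·0.24700/0.16432] = -0.38271 m/s.
|v| = 0.38271 m/s.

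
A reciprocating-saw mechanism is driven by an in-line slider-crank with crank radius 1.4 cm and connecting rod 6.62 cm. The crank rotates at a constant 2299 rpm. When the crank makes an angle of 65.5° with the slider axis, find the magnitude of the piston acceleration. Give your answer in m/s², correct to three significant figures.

ω = 2π·2299/60 = 240.8 rad/s
x(θ) = r cosθ + √(L² − r² sin²θ); with ω constant, a = ω²·d²x/dθ².
d²x/dθ² = −r cosθ − r²(cos2θ)/√u − r⁴ sin²2θ/(4u^{3/2}),  u = L² − r² sin²θ = 0.00422015 m².
Substituting r = 0.014 m, L = 0.0662 m, θ = 65.5°: d²x/dθ² = -0.0038463 m.
a = ω²·d²x/dθ² = (240.8)²·(-0.0038463) = -222.93 m/s²;  |a| = 222.93 m/s².

223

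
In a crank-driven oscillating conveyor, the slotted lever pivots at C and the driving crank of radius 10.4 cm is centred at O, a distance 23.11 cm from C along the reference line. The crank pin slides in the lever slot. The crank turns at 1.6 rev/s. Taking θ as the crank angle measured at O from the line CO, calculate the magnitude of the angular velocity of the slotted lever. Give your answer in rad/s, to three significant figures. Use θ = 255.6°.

0.931

ω = 10.05 rad/s (from 1.6 rev/s).
Crank pin A relative to C: A = (d + r cosθ, r sinθ); lever angle φ = atan2(r sinθ, d + r cosθ).
Differentiating tanφ: φ̇ = rω(d cosθ + r)/(d² + r² + 2dr cosθ).
d² + r² + 2dr cosθ = |CA|² = 0.052269 m²;  d cosθ + r = +0.046528 m.
|ω_lever| = |0.104·10.05·+0.046528| / 0.052269 = 0.93068 rad/s.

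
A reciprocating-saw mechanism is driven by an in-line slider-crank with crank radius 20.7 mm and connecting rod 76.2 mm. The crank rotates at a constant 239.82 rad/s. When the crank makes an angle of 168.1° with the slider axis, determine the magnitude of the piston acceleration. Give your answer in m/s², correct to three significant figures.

868

ω = 239.8 rad/s
x(θ) = r cosθ + √(L² − r² sin²θ); with ω constant, a = ω²·d²x/dθ².
d²x/dθ² = −r cosθ − r²(cos2θ)/√u − r⁴ sin²2θ/(4u^{3/2}),  u = L² − r² sin²θ = 0.00578822 m².
Substituting r = 0.0207 m, L = 0.0762 m, θ = 168.1°: d²x/dθ² = +0.015085 m.
a = ω²·d²x/dθ² = (239.8)²·(+0.015085) = +867.6 m/s²;  |a| = 867.6 m/s².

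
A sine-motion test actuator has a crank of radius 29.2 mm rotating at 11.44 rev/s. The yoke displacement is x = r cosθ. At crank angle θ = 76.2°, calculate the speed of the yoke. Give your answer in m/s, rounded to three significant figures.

ω = 71.88 rad/s (from 11.44 rev/s).
x = r cosθ ⇒ ẋ = −rω sinθ.
|v| = rω|sinθ| = 0.0292·71.88·|sin 76.2°| = 2.0383 m/s.

2.04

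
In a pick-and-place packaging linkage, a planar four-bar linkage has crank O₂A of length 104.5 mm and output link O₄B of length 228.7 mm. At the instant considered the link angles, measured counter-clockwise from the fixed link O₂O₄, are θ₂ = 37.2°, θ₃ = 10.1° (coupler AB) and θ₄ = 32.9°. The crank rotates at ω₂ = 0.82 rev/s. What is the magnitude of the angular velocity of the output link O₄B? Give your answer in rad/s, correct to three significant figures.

2.77

ω₂ = 5.152 rad/s (from 0.82 rev/s).
Differentiating the loop-closure r₂e^{iθ₂}+r₃e^{iθ₃}=r₁+r₄e^{iθ₄} gives r₂ω₂e^{iθ₂}+r₃ω₃e^{iθ₃}=r₄ω₄e^{iθ₄}.
Eliminating the other unknown: ω₄ = r₂ω₂ sin(θ₂−θ₃) / [r₄ sin(θ₄−θ₃)].
Numerator sine = +0.45554; denominator sine = +0.38752.
Result = 0.1045·5.152·(+0.45554) / (0.2287·(+0.38752)) = +2.7675 rad/s; magnitude 2.7675 rad/s.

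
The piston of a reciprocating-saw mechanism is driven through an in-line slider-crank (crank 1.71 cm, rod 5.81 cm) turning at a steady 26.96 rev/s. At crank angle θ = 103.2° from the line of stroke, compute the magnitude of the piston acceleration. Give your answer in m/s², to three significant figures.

ω = 2π·27 = 169.4 rad/s
x(θ) = r cosθ + √(L² − r² sin²θ); with ω constant, a = ω²·d²x/dθ².
d²x/dθ² = −r cosθ − r²(cos2θ)/√u − r⁴ sin²2θ/(4u^{3/2}),  u = L² − r² sin²θ = 0.00309845 m².
Substituting r = 0.0171 m, L = 0.0581 m, θ = 103.2°: d²x/dθ² = +0.0085856 m.
a = ω²·d²x/dθ² = (169.4)²·(+0.0085856) = +246.36 m/s²;  |a| = 246.36 m/s².

246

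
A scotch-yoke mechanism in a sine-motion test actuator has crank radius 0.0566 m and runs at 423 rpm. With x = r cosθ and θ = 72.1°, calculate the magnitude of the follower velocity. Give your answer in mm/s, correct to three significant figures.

2390

ω = 44.3 rad/s (from 423 rpm).
x = r cosθ ⇒ ẋ = −rω sinθ.
|v| = rω|sinθ| = 0.0566·44.3·|sin 72.1°| = 2.3858 m/s = 2385.8 mm/s.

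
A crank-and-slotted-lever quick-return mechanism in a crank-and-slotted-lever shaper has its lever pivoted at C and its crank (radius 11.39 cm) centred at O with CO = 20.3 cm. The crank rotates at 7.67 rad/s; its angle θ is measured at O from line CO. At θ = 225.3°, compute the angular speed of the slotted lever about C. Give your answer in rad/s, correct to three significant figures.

1.17

ω = 7.67 rad/s
Crank pin A relative to C: A = (d + r cosθ, r sinθ); lever angle φ = atan2(r sinθ, d + r cosθ).
Differentiating tanφ: φ̇ = rω(d cosθ + r)/(d² + r² + 2dr cosθ).
d² + r² + 2dr cosθ = |CA|² = 0.0216548 m²;  d cosθ + r = -0.028889 m.
|ω_lever| = |0.1139·7.67·-0.028889| / 0.0216548 = 1.1655 rad/s.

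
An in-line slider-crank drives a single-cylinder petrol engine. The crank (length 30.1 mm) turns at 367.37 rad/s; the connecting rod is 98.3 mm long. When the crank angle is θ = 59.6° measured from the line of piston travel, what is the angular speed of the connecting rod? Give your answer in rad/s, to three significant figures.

59.0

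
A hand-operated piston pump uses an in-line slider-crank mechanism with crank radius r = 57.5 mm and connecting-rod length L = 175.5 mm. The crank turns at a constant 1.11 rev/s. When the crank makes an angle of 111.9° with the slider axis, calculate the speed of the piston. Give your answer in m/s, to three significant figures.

ω = 2π·1.11 = 6.974 rad/s
For an in-line slider-crank, x = r cosθ + √(L² − r² sin²θ), so v = −rω sinθ·[1 + r cosθ/√(L² − r² sin²θ)].
With r = 0.0575 m, L = 0.1755 m, θ = 111.9°: √(L² − r² sin²θ) = 0.16719 m.
v = −0.0575·6.974·0.92784·[1 + 0.0575·-0.37299/0.16719] = -0.32436 m/s.
|v| = 0.32436 m/s.

0.324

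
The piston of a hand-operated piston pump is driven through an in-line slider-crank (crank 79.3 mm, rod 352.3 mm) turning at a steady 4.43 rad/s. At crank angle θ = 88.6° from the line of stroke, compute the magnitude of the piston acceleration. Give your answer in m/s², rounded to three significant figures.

0.321

ω = 4.43 rad/s
x(θ) = r cosθ + √(L² − r² sin²θ); with ω constant, a = ω²·d²x/dθ².
d²x/dθ² = −r cosθ − r²(cos2θ)/√u − r⁴ sin²2θ/(4u^{3/2}),  u = L² − r² sin²θ = 0.117831 m².
Substituting r = 0.0793 m, L = 0.3523 m, θ = 88.6°: d²x/dθ² = +0.01636 m.
a = ω²·d²x/dθ² = (4.43)²·(+0.01636) = +0.32106 m/s²;  |a| = 0.32106 m/s².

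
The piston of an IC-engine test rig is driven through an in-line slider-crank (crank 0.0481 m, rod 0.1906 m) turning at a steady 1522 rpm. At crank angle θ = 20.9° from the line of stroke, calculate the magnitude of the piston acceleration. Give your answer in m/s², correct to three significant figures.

1370

ω = 2π·1522/60 = 159.4 rad/s
x(θ) = r cosθ + √(L² − r² sin²θ); with ω constant, a = ω²·d²x/dθ².
d²x/dθ² = −r cosθ − r²(cos2θ)/√u − r⁴ sin²2θ/(4u^{3/2}),  u = L² − r² sin²θ = 0.0360339 m².
Substituting r = 0.0481 m, L = 0.1906 m, θ = 20.9°: d²x/dθ² = -0.054108 m.
a = ω²·d²x/dθ² = (159.4)²·(-0.054108) = -1374.5 m/s²;  |a| = 1374.5 m/s².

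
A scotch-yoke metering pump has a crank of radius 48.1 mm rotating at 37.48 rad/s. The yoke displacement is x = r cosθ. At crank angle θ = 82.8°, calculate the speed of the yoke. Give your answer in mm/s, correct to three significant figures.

ω = 37.48 rad/s
x = r cosθ ⇒ ẋ = −rω sinθ.
|v| = rω|sinθ| = 0.0481·37.48·|sin 82.8°| = 1.7886 m/s = 1788.6 mm/s.

1790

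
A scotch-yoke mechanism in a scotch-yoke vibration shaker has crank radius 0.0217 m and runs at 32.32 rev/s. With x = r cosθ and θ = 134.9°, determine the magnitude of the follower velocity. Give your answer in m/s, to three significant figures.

3.12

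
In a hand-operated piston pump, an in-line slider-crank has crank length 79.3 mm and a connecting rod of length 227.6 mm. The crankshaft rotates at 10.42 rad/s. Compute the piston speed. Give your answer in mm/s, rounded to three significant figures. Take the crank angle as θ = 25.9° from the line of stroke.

475

ω = 10.42 rad/s
For an in-line slider-crank, x = r cosθ + √(L² − r² sin²θ), so v = −rω sinθ·[1 + r cosθ/√(L² − r² sin²θ)].
With r = 0.0793 m, L = 0.2276 m, θ = 25.9°: √(L² − r² sin²θ) = 0.22495 m.
v = −0.0793·10.42·0.43680·[1 + 0.0793·0.89956/0.22495] = -0.47539 m/s.
|v| = 0.47539 m/s = 475.39 mm/s.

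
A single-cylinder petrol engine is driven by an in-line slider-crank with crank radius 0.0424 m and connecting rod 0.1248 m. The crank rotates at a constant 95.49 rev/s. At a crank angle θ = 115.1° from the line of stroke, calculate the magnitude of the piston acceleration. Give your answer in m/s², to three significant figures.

9860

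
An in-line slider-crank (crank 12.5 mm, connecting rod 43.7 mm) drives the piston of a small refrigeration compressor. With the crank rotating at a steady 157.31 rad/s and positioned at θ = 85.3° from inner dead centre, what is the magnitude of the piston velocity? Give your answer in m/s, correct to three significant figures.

2.01

ω = 157.3 rad/s
For an in-line slider-crank, x = r cosθ + √(L² − r² sin²θ), so v = −rω sinθ·[1 + r cosθ/√(L² − r² sin²θ)].
With r = 0.0125 m, L = 0.0437 m, θ = 85.3°: √(L² − r² sin²θ) = 0.041887 m.
v = −0.0125·157.3·0.99664·[1 + 0.0125·0.08194/0.041887] = -2.0077 m/s.
|v| = 2.0077 m/s.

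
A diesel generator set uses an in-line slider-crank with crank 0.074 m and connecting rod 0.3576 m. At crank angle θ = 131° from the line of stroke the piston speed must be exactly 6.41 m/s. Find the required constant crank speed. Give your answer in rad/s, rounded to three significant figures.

For an in-line slider-crank, |v_piston| = rω|sinθ|·[1 + r cosθ/√(L² − r² sin²θ)].
With r = 0.074 m, L = 0.3576 m, θ = 131°: the bracketed kinematic factor |dx/dθ| = 0.048172 m.
ω = v/|dx/dθ| = 6.41/0.048172 = 133.06 rad/s.

133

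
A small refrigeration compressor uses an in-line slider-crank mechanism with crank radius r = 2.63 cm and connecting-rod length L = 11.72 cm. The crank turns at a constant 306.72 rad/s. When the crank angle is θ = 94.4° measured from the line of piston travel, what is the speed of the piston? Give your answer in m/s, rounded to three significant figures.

7.90

ω = 306.7 rad/s
For an in-line slider-crank, x = r cosθ + √(L² − r² sin²θ), so v = −rω sinθ·[1 + r cosθ/√(L² − r² sin²θ)].
With r = 0.0263 m, L = 0.1172 m, θ = 94.4°: √(L² − r² sin²θ) = 0.11423 m.
v = −0.0263·306.7·0.99705·[1 + 0.0263·-0.07672/0.11423] = -7.9009 m/s.
|v| = 7.9009 m/s.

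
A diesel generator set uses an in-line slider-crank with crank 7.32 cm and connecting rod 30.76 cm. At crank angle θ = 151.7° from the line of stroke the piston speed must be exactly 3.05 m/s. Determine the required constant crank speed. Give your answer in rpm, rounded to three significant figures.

For an in-line slider-crank, |v_piston| = rω|sinθ|·[1 + r cosθ/√(L² − r² sin²θ)].
With r = 0.0732 m, L = 0.3076 m, θ = 151.7°: the bracketed kinematic factor |dx/dθ| = 0.027385 m.
ω = v/|dx/dθ| = 3.05/0.027385 = 111.37 rad/s.
N = 60ω/(2π) = 1063.5 rpm.

1060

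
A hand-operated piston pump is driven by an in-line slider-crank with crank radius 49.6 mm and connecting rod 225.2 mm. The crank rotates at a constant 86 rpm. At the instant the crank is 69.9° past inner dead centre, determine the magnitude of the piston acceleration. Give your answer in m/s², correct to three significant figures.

0.696

ω = 2π·86/60 = 9.006 rad/s
x(θ) = r cosθ + √(L² − r² sin²θ); with ω constant, a = ω²·d²x/dθ².
d²x/dθ² = −r cosθ − r²(cos2θ)/√u − r⁴ sin²2θ/(4u^{3/2}),  u = L² − r² sin²θ = 0.0485454 m².
Substituting r = 0.0496 m, L = 0.2252 m, θ = 69.9°: d²x/dθ² = -0.0085761 m.
a = ω²·d²x/dθ² = (9.006)²·(-0.0085761) = -0.69557 m/s²;  |a| = 0.69557 m/s².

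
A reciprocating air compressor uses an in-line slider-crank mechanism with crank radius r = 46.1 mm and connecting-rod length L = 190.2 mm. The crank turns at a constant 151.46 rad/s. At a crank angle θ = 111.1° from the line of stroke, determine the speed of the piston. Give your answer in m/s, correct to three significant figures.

5.93

ω = 151.5 rad/s
For an in-line slider-crank, x = r cosθ + √(L² − r² sin²θ), so v = −rω sinθ·[1 + r cosθ/√(L² − r² sin²θ)].
With r = 0.0461 m, L = 0.1902 m, θ = 111.1°: √(L² − r² sin²θ) = 0.18527 m.
v = −0.0461·151.5·0.93295·[1 + 0.0461·-0.36000/0.18527] = -5.9307 m/s.
|v| = 5.9307 m/s.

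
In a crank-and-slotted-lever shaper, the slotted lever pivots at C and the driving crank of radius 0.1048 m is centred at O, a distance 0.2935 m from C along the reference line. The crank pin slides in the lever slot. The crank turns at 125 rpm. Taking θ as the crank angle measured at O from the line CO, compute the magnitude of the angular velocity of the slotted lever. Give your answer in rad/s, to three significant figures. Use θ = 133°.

2.37

ω = 13.09 rad/s (from 125 rpm).
Crank pin A relative to C: A = (d + r cosθ, r sinθ); lever angle φ = atan2(r sinθ, d + r cosθ).
Differentiating tanφ: φ̇ = rω(d cosθ + r)/(d² + r² + 2dr cosθ).
d² + r² + 2dr cosθ = |CA|² = 0.0551704 m²;  d cosθ + r = -0.095367 m.
|ω_lever| = |0.1048·13.09·-0.095367| / 0.0551704 = 2.3713 rad/s.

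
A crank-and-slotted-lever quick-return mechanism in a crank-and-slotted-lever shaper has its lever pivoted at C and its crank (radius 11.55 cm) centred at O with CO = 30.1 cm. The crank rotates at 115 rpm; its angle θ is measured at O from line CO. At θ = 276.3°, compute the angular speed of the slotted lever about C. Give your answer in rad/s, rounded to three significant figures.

1.85

ω = 12.04 rad/s (from 115 rpm).
Crank pin A relative to C: A = (d + r cosθ, r sinθ); lever angle φ = atan2(r sinθ, d + r cosθ).
Differentiating tanφ: φ̇ = rω(d cosθ + r)/(d² + r² + 2dr cosθ).
d² + r² + 2dr cosθ = |CA|² = 0.111571 m²;  d cosθ + r = +0.14853 m.
|ω_lever| = |0.1155·12.04·+0.14853| / 0.111571 = 1.8517 rad/s.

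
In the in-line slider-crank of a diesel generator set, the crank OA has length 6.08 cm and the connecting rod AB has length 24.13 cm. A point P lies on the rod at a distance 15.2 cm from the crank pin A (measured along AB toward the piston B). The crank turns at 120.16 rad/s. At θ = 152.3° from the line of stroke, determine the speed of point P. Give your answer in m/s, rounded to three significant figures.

ω = 120.2 rad/s.  Crank-pin speed |V_A| = rω = 7.3057 m/s, perpendicular to OA.
Rod angle: sinφ = −(r/L) sinθ ⇒ φ = -6.726°; ω_rod = −rω cosθ/√(L²−r²sin²θ) = +26.992 rad/s.
V_P = V_A + ω_rod × AP, with AP = 0.152 m along the rod.
Components: V_Px = −rω sinθ − a·ω_rod·sinφ = -2.9155 m/s;  V_Py = rω cosθ + a·ω_rod·cosφ = -2.3938 m/s.
|V_P| = √(V_Px² + V_Py²) = 3.7723 m/s.

3.77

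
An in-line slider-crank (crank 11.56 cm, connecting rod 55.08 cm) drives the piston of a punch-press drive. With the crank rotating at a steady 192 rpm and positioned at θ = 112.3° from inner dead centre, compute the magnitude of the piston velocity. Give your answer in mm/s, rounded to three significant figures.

1980

ω = 2π·192/60 = 20.11 rad/s
For an in-line slider-crank, x = r cosθ + √(L² − r² sin²θ), so v = −rω sinθ·[1 + r cosθ/√(L² − r² sin²θ)].
With r = 0.1156 m, L = 0.5508 m, θ = 112.3°: √(L² − r² sin²θ) = 0.54032 m.
v = −0.1156·20.11·0.92521·[1 + 0.1156·-0.37946/0.54032] = -1.9759 m/s.
|v| = 1.9759 m/s = 1975.9 mm/s.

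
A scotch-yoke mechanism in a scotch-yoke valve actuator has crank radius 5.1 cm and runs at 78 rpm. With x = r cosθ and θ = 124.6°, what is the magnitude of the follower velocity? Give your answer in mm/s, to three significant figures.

ω = 8.168 rad/s (from 78 rpm).
x = r cosθ ⇒ ẋ = −rω sinθ.
|v| = rω|sinθ| = 0.051·8.168·|sin 124.6°| = 0.3429 m/s = 342.9 mm/s.

343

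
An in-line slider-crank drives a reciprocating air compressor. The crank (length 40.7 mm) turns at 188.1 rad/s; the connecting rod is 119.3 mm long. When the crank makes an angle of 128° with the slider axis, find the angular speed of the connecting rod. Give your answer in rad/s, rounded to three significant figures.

41.0

ω = 188.1 rad/s
The rod makes angle φ with the slider axis where L sinφ = r sinθ; differentiating, L cosφ·φ̇ = r ω cosθ.
L cosφ = √(L² − r² sin²θ) = 0.11491 m.
|ω_rod| = r ω |cosθ| / √(L² − r² sin²θ) = 0.0407·188.1·0.61566/0.11491 = 41.018 rad/s.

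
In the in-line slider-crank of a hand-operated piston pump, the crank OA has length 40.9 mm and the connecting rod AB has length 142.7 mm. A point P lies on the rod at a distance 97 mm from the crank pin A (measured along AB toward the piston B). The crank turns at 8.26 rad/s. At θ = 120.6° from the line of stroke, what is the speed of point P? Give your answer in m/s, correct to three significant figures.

ω = 8.26 rad/s.  Crank-pin speed |V_A| = rω = 0.33783 m/s, perpendicular to OA.
Rod angle: sinφ = −(r/L) sinθ ⇒ φ = -14.282°; ω_rod = −rω cosθ/√(L²−r²sin²θ) = +1.2436 rad/s.
V_P = V_A + ω_rod × AP, with AP = 0.097 m along the rod.
Components: V_Px = −rω sinθ − a·ω_rod·sinφ = -0.26103 m/s;  V_Py = rω cosθ + a·ω_rod·cosφ = -0.055074 m/s.
|V_P| = √(V_Px² + V_Py²) = 0.26678 m/s.

0.267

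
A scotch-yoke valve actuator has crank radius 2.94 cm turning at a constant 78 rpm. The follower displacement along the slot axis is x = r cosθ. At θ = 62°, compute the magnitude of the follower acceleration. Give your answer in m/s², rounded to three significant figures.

ω = 8.168 rad/s (from 78 rpm).
x = r cosθ ⇒ ẍ = −rω² cosθ (ω constant).
|a| = rω²|cosθ| = 0.0294·(8.168)²·|cos 62°| = 0.92088 m/s².

0.921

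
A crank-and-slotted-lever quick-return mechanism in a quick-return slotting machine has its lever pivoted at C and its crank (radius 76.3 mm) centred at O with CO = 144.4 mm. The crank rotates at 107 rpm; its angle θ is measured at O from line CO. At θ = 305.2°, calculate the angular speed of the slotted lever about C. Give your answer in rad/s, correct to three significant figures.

ω = 11.21 rad/s (from 107 rpm).
Crank pin A relative to C: A = (d + r cosθ, r sinθ); lever angle φ = atan2(r sinθ, d + r cosθ).
Differentiating tanφ: φ̇ = rω(d cosθ + r)/(d² + r² + 2dr cosθ).
d² + r² + 2dr cosθ = |CA|² = 0.039375 m²;  d cosθ + r = +0.15954 m.
|ω_lever| = |0.0763·11.21·+0.15954| / 0.039375 = 3.464 rad/s.

3.46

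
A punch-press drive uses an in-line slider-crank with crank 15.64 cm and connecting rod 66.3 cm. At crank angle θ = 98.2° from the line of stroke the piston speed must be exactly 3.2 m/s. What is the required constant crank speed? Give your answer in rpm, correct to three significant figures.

For an in-line slider-crank, |v_piston| = rω|sinθ|·[1 + r cosθ/√(L² − r² sin²θ)].
With r = 0.1564 m, L = 0.663 m, θ = 98.2°: the bracketed kinematic factor |dx/dθ| = 0.14944 m.
ω = v/|dx/dθ| = 3.2/0.14944 = 21.413 rad/s.
N = 60ω/(2π) = 204.48 rpm.

204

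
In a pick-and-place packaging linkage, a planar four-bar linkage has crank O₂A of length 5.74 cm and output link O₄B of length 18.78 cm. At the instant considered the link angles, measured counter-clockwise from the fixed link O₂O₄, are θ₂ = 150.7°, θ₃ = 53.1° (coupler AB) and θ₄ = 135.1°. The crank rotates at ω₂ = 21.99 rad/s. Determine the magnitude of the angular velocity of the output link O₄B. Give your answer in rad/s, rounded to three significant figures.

ω₂ = 21.99 rad/s
Differentiating the loop-closure r₂e^{iθ₂}+r₃e^{iθ₃}=r₁+r₄e^{iθ₄} gives r₂ω₂e^{iθ₂}+r₃ω₃e^{iθ₃}=r₄ω₄e^{iθ₄}.
Eliminating the other unknown: ω₄ = r₂ω₂ sin(θ₂−θ₃) / [r₄ sin(θ₄−θ₃)].
Numerator sine = +0.99122; denominator sine = +0.99027.
Result = 0.0574·21.99·(+0.99122) / (0.1878·(+0.99027)) = +6.7275 rad/s; magnitude 6.7275 rad/s.

6.73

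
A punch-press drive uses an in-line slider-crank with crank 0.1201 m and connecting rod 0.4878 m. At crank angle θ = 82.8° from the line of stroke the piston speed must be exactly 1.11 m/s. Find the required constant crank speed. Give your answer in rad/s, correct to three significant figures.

For an in-line slider-crank, |v_piston| = rω|sinθ|·[1 + r cosθ/√(L² − r² sin²θ)].
With r = 0.1201 m, L = 0.4878 m, θ = 82.8°: the bracketed kinematic factor |dx/dθ| = 0.12294 m.
ω = v/|dx/dθ| = 1.11/0.12294 = 9.0285 rad/s.

9.03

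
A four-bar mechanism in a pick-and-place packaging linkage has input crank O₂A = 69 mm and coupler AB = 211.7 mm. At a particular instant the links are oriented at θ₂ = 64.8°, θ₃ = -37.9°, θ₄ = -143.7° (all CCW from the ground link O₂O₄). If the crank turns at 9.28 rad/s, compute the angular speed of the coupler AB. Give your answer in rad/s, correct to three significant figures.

1.50

ω₂ = 9.28 rad/s
Differentiating the loop-closure r₂e^{iθ₂}+r₃e^{iθ₃}=r₁+r₄e^{iθ₄} gives r₂ω₂e^{iθ₂}+r₃ω₃e^{iθ₃}=r₄ω₄e^{iθ₄}.
Eliminating the other unknown: ω₃ = r₂ω₂ sin(θ₄−θ₂) / [r₃ sin(θ₃−θ₄)].
Numerator sine = +0.47716; denominator sine = +0.96222.
Result = 0.069·9.28·(+0.47716) / (0.2117·(+0.96222)) = +1.4999 rad/s; magnitude 1.4999 rad/s.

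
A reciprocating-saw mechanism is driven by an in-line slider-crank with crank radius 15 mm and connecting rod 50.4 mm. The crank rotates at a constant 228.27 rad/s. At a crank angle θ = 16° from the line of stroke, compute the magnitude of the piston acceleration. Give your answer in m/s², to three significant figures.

951

ω = 228.3 rad/s
x(θ) = r cosθ + √(L² − r² sin²θ); with ω constant, a = ω²·d²x/dθ².
d²x/dθ² = −r cosθ − r²(cos2θ)/√u − r⁴ sin²2θ/(4u^{3/2}),  u = L² − r² sin²θ = 0.00252307 m².
Substituting r = 0.015 m, L = 0.0504 m, θ = 16°: d²x/dθ² = -0.018246 m.
a = ω²·d²x/dθ² = (228.3)²·(-0.018246) = -950.73 m/s²;  |a| = 950.73 m/s².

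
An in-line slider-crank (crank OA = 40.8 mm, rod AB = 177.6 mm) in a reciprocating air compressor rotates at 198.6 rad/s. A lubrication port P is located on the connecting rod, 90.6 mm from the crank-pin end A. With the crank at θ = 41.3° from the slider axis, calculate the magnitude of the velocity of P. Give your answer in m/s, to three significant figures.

ω = 198.6 rad/s.  Crank-pin speed |V_A| = rω = 8.1029 m/s, perpendicular to OA.
Rod angle: sinφ = −(r/L) sinθ ⇒ φ = -8.721°; ω_rod = −rω cosθ/√(L²−r²sin²θ) = -34.677 rad/s.
V_P = V_A + ω_rod × AP, with AP = 0.0906 m along the rod.
Components: V_Px = −rω sinθ − a·ω_rod·sinφ = -5.8243 m/s;  V_Py = rω cosθ + a·ω_rod·cosφ = +2.982 m/s.
|V_P| = √(V_Px² + V_Py²) = 6.5433 m/s.

6.54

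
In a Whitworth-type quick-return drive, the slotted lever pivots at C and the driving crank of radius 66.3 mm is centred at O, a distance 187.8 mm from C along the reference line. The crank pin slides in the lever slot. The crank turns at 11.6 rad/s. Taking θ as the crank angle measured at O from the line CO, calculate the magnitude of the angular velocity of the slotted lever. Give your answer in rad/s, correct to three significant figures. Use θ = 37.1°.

2.79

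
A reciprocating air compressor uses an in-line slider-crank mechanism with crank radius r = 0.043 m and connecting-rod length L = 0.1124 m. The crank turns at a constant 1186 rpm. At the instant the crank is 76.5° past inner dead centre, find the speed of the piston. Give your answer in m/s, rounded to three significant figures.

5.69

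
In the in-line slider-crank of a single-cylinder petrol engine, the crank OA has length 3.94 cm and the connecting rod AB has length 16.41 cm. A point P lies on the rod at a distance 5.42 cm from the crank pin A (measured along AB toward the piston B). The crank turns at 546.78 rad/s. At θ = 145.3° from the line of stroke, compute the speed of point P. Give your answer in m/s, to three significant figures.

16.5

ω = 546.8 rad/s.  Crank-pin speed |V_A| = rω = 21.543 m/s, perpendicular to OA.
Rod angle: sinφ = −(r/L) sinθ ⇒ φ = -7.856°; ω_rod = −rω cosθ/√(L²−r²sin²θ) = +108.95 rad/s.
V_P = V_A + ω_rod × AP, with AP = 0.0542 m along the rod.
Components: V_Px = −rω sinθ − a·ω_rod·sinφ = -11.457 m/s;  V_Py = rω cosθ + a·ω_rod·cosφ = -11.862 m/s.
|V_P| = √(V_Px² + V_Py²) = 16.491 m/s.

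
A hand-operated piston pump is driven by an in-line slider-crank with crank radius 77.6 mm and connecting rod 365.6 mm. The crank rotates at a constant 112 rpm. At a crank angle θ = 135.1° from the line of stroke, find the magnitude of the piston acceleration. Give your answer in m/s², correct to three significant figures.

7.53

ω = 2π·112/60 = 11.73 rad/s
x(θ) = r cosθ + √(L² − r² sin²θ); with ω constant, a = ω²·d²x/dθ².
d²x/dθ² = −r cosθ − r²(cos2θ)/√u − r⁴ sin²2θ/(4u^{3/2}),  u = L² − r² sin²θ = 0.130663 m².
Substituting r = 0.0776 m, L = 0.3656 m, θ = 135.1°: d²x/dθ² = +0.054717 m.
a = ω²·d²x/dθ² = (11.73)²·(+0.054717) = +7.5269 m/s²;  |a| = 7.5269 m/s².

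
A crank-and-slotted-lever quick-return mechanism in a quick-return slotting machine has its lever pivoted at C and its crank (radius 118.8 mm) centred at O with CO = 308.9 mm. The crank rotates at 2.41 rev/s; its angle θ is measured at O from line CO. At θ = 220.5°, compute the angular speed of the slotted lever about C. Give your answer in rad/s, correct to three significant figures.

3.89

ω = 15.14 rad/s (from 2.41 rev/s).
Crank pin A relative to C: A = (d + r cosθ, r sinθ); lever angle φ = atan2(r sinθ, d + r cosθ).
Differentiating tanφ: φ̇ = rω(d cosθ + r)/(d² + r² + 2dr cosθ).
d² + r² + 2dr cosθ = |CA|² = 0.0537229 m²;  d cosθ + r = -0.11609 m.
|ω_lever| = |0.1188·15.14·-0.11609| / 0.0537229 = 3.8873 rad/s.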